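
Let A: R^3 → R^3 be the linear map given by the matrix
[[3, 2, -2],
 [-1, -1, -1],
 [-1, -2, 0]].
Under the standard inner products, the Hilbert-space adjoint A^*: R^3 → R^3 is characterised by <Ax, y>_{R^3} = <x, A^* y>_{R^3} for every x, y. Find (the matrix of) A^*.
A^* = A^T =
[[3, -1, -1],
 [2, -1, -2],
 [-2, -1, 0]]

For real matrices with standard dot products, the defining identity <Ax, y> = <x, A^* y> gives (Ax)^T y = x^T (A^*) y, i.e. x^T A^T y = x^T (A^*) y. Since this holds for all x, y, we must have A^* = A^T. Therefore
A^* =
[[3, -1, -1],
 [2, -1, -2],
 [-2, -1, 0]].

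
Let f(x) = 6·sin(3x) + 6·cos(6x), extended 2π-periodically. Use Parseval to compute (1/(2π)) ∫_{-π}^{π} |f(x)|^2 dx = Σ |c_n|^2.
Σ |c_n|^2 = 36

Expand |f|^2 and use orthogonality of {sin(nx), cos(mx)} on [-π, π]:
  ∫_{-π}^{π} sin(nx)^2 dx = π, ∫ cos(mx)^2 dx = π, and cross terms integrate to 0.
So ∫_{-π}^{π} f(x)^2 dx = 6^2 · π + 6^2 · π = (36 + 36)π.
Divide by 2π: (36 + 36)/2 = 36.
By Parseval, this equals Σ |c_n|^2.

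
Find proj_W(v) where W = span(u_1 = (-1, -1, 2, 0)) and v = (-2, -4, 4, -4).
proj_W(v) = (-7/3, -7/3, 14/3, 0)

Set up U = [u_1 | ... | u_1] ∈ R^(4×1). The projector onto W = col(U) is P = U (U^T U)^(-1) U^T.
Compute U^T U =
  [6],
and U^T v = (14).
Solve U^T U · c = U^T v for the coefficients: c = (7/3). The projection is proj_W(v) = U c.
Check: (v - proj_W(v)) · u_1 = 0  (should be 0).
Result: proj_W(v) = (-7/3, -7/3, 14/3, 0).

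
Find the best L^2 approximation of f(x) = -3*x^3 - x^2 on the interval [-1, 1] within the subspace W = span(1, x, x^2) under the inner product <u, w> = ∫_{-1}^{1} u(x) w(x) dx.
g(x) = -x^2 - 9*x/5

The best approximation g ∈ W is the orthogonal projection of f onto W. Writing g = a_0 + a_1 x + a_2 x^2, the coefficients solve the normal equations G · a = b where
  G_{ij} = <φ_i, φ_j> and b_i = <f, φ_i>, with φ_0 = 1, φ_1 = x, φ_2 = x^2.
G =
  [2, 0, 2/3]
  [0, 2/3, 0]
  [2/3, 0, 2/5],
b = (-2/3, -6/5, -2/5).
Solving gives a_0 = 0, a_1 = -9/5, a_2 = -1, so
  g(x) = -x^2 - 9*x/5.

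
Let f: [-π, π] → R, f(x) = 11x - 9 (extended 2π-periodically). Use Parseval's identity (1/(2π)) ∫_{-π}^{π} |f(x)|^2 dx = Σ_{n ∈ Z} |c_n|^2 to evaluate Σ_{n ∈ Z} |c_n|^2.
Σ |c_n|^2 = 121π^2/3 + 81

Expand and integrate term by term over [-π, π]:
  ∫ (11x)^2 dx = 121·(2π^3/3); ∫ 2·11·(-9)·x dx = 0 (odd integrand); ∫ (-9)^2 dx = 81·2π.
So (1/(2π)) ∫_{-π}^{π} (11x - 9)^2 dx = 121π^2/3 + 81 = 121π^2/3 + 81.
Parseval ⇒ Σ |c_n|^2 = 121π^2/3 + 81.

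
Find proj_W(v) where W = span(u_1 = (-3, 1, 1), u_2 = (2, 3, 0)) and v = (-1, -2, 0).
proj_W(v) = (-137/134, -133/67, -11/134)

Set up U = [u_1 | ... | u_2] ∈ R^(3×2). The projector onto W = col(U) is P = U (U^T U)^(-1) U^T.
Compute U^T U =
  [11, -3]
  [-3, 13],
and U^T v = (1, -8).
Solve U^T U · c = U^T v for the coefficients: c = (-11/134, -85/134). The projection is proj_W(v) = U c.
Check: (v - proj_W(v)) · u_1 = 0  (should be 0).
Check: (v - proj_W(v)) · u_2 = 0  (should be 0).
Result: proj_W(v) = (-137/134, -133/67, -11/134).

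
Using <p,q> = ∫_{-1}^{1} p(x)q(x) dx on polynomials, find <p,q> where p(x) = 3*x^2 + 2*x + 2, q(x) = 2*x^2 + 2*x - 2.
<p,q> = -64/15

Expand the product: p(x)·q(x) = 6*x^4 + 10*x^3 + 2*x^2 - 4.
∫_{-1}^{1} of each monomial x^k gives [2/(k+1) if k even, 0 if k odd]. Integrating term-by-term (or equivalently evaluating the antiderivative F(x) = 6*x^5/5 + 5*x^4/2 + 2*x^3/3 - 4*x at the endpoints):
  F(1) − F(−1) = 11/30 − (139/30) = -64/15.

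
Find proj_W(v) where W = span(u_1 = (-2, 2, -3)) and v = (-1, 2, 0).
proj_W(v) = (-12/17, 12/17, -18/17)

Set up U = [u_1 | ... | u_1] ∈ R^(3×1). The projector onto W = col(U) is P = U (U^T U)^(-1) U^T.
Compute U^T U =
  [17],
and U^T v = (6).
Solve U^T U · c = U^T v for the coefficients: c = (6/17). The projection is proj_W(v) = U c.
Check: (v - proj_W(v)) · u_1 = 0  (should be 0).
Result: proj_W(v) = (-12/17, 12/17, -18/17).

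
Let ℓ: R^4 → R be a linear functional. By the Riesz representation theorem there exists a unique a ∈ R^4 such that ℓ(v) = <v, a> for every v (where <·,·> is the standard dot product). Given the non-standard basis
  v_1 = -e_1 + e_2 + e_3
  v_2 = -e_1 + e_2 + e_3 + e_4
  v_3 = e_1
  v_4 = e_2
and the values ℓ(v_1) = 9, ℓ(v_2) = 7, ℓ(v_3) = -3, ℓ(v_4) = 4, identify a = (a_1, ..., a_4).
a = (-3, 4, 2, -2)

Write a = (a_1, ..., a_4) in the standard basis. For each basis vector v_i, ℓ(v_i) = <v_i, a> is a linear equation in the a_j's. Collect the n equations into a matrix system V a = ℓ, where row i of V is v_i (expressed in the standard basis). Since V is invertible (lower-triangular with 1s on the diagonal, up to permutation), solve by back-substitution:
  V =
[[-1, 1, 1, 0],
 [-1, 1, 1, 1],
 [1, 0, 0, 0],
 [0, 1, 0, 0]]
  V a = (9, 7, -3, 4)
Solving gives a = (-3, 4, 2, -2).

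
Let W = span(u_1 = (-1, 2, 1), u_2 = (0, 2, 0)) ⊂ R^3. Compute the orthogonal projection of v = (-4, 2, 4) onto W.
proj_W(v) = (-4, 2, 4)

Set up U = [u_1 | ... | u_2] ∈ R^(3×2). The projector onto W = col(U) is P = U (U^T U)^(-1) U^T.
Compute U^T U =
  [6, 4]
  [4, 4],
and U^T v = (12, 4).
Solve U^T U · c = U^T v for the coefficients: c = (4, -3). The projection is proj_W(v) = U c.
Check: (v - proj_W(v)) · u_1 = 0  (should be 0).
Check: (v - proj_W(v)) · u_2 = 0  (should be 0).
Result: proj_W(v) = (-4, 2, 4).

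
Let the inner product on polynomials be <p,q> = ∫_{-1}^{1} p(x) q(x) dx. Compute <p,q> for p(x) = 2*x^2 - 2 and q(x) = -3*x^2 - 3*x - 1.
<p,q> = 64/15

Expand the product: p(x)·q(x) = -6*x^4 - 6*x^3 + 4*x^2 + 6*x + 2.
∫_{-1}^{1} of each monomial x^k gives [2/(k+1) if k even, 0 if k odd]. Integrating term-by-term (or equivalently evaluating the antiderivative F(x) = -6*x^5/5 - 3*x^4/2 + 4*x^3/3 + 3*x^2 + 2*x at the endpoints):
  F(1) − F(−1) = 109/30 − (-19/30) = 64/15.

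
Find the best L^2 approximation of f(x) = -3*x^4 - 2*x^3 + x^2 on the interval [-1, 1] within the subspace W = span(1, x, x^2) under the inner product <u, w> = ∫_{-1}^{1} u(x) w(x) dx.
g(x) = -11*x^2/7 - 6*x/5 + 9/35

The best approximation g ∈ W is the orthogonal projection of f onto W. Writing g = a_0 + a_1 x + a_2 x^2, the coefficients solve the normal equations G · a = b where
  G_{ij} = <φ_i, φ_j> and b_i = <f, φ_i>, with φ_0 = 1, φ_1 = x, φ_2 = x^2.
G =
  [2, 0, 2/3]
  [0, 2/3, 0]
  [2/3, 0, 2/5],
b = (-8/15, -4/5, -16/35).
Solving gives a_0 = 9/35, a_1 = -6/5, a_2 = -11/7, so
  g(x) = -11*x^2/7 - 6*x/5 + 9/35.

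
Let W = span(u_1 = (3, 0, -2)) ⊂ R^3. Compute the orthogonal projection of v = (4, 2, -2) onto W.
proj_W(v) = (48/13, 0, -32/13)

Set up U = [u_1 | ... | u_1] ∈ R^(3×1). The projector onto W = col(U) is P = U (U^T U)^(-1) U^T.
Compute U^T U =
  [13],
and U^T v = (16).
Solve U^T U · c = U^T v for the coefficients: c = (16/13). The projection is proj_W(v) = U c.
Check: (v - proj_W(v)) · u_1 = 0  (should be 0).
Result: proj_W(v) = (48/13, 0, -32/13).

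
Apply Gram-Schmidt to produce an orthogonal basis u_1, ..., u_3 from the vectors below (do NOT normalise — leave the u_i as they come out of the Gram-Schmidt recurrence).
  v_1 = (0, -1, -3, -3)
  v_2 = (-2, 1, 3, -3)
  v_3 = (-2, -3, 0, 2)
Orthogonal basis:
  u_1 = (0, -1, -3, -3)
  u_2 = (-2, 18/19, 54/19, -60/19)
  u_3 = (-267/109, -321/109, 18/109, 89/109)

Apply the Gram-Schmidt recurrence
  u_1 = v_1
  u_i = v_i − Σ_{j<i} ((v_i · u_j) / (u_j · u_j)) · u_j.

Step by step this gives:
  u_1 = (0, -1, -3, -3)
  u_2 = (-2, 18/19, 54/19, -60/19)
  u_3 = (-267/109, -321/109, 18/109, 89/109)

Orthogonality check:
  u_2 · u_1 = 0 (should be 0)
  u_3 · u_1 = 0 (should be 0)
  u_3 · u_2 = 0 (should be 0)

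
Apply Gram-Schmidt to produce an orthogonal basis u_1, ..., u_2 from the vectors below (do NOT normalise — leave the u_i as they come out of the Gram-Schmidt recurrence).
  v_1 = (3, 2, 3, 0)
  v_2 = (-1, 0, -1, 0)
Orthogonal basis:
  u_1 = (3, 2, 3, 0)
  u_2 = (-2/11, 6/11, -2/11, 0)

Apply the Gram-Schmidt recurrence
  u_1 = v_1
  u_i = v_i − Σ_{j<i} ((v_i · u_j) / (u_j · u_j)) · u_j.

Step by step this gives:
  u_1 = (3, 2, 3, 0)
  u_2 = (-2/11, 6/11, -2/11, 0)

Orthogonality check:
  u_2 · u_1 = 0 (should be 0)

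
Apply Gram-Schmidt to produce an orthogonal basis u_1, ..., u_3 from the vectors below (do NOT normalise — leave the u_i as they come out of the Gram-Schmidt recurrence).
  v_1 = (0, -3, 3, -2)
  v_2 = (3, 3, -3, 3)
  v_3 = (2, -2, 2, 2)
Orthogonal basis:
  u_1 = (0, -3, 3, -2)
  u_2 = (3, -3/11, 3/11, 9/11)
  u_3 = (-2/3, -2/3, 2/3, 2)

Apply the Gram-Schmidt recurrence
  u_1 = v_1
  u_i = v_i − Σ_{j<i} ((v_i · u_j) / (u_j · u_j)) · u_j.

Step by step this gives:
  u_1 = (0, -3, 3, -2)
  u_2 = (3, -3/11, 3/11, 9/11)
  u_3 = (-2/3, -2/3, 2/3, 2)

Orthogonality check:
  u_2 · u_1 = 0 (should be 0)
  u_3 · u_1 = 0 (should be 0)
  u_3 · u_2 = 0 (should be 0)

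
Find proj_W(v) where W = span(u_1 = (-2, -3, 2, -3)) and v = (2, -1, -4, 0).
proj_W(v) = (9/13, 27/26, -9/13, 27/26)

Set up U = [u_1 | ... | u_1] ∈ R^(4×1). The projector onto W = col(U) is P = U (U^T U)^(-1) U^T.
Compute U^T U =
  [26],
and U^T v = (-9).
Solve U^T U · c = U^T v for the coefficients: c = (-9/26). The projection is proj_W(v) = U c.
Check: (v - proj_W(v)) · u_1 = 0  (should be 0).
Result: proj_W(v) = (9/13, 27/26, -9/13, 27/26).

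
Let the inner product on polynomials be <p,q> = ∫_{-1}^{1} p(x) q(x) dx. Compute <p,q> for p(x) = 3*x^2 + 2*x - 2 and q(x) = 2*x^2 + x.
<p,q> = 16/15

Expand the product: p(x)·q(x) = 6*x^4 + 7*x^3 - 2*x^2 - 2*x.
∫_{-1}^{1} of each monomial x^k gives [2/(k+1) if k even, 0 if k odd]. Integrating term-by-term (or equivalently evaluating the antiderivative F(x) = 6*x^5/5 + 7*x^4/4 - 2*x^3/3 - x^2 at the endpoints):
  F(1) − F(−1) = 77/60 − (13/60) = 16/15.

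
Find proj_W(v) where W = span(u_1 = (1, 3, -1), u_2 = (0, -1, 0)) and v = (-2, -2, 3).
proj_W(v) = (-5/2, -2, 5/2)

Set up U = [u_1 | ... | u_2] ∈ R^(3×2). The projector onto W = col(U) is P = U (U^T U)^(-1) U^T.
Compute U^T U =
  [11, -3]
  [-3, 1],
and U^T v = (-11, 2).
Solve U^T U · c = U^T v for the coefficients: c = (-5/2, -11/2). The projection is proj_W(v) = U c.
Check: (v - proj_W(v)) · u_1 = 0  (should be 0).
Check: (v - proj_W(v)) · u_2 = 0  (should be 0).
Result: proj_W(v) = (-5/2, -2, 5/2).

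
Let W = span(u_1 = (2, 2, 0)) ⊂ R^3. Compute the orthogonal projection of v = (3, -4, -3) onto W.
proj_W(v) = (-1/2, -1/2, 0)

Set up U = [u_1 | ... | u_1] ∈ R^(3×1). The projector onto W = col(U) is P = U (U^T U)^(-1) U^T.
Compute U^T U =
  [8],
and U^T v = (-2).
Solve U^T U · c = U^T v for the coefficients: c = (-1/4). The projection is proj_W(v) = U c.
Check: (v - proj_W(v)) · u_1 = 0  (should be 0).
Result: proj_W(v) = (-1/2, -1/2, 0).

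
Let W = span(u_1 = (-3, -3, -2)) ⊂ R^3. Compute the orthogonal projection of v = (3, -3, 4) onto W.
proj_W(v) = (12/11, 12/11, 8/11)

Set up U = [u_1 | ... | u_1] ∈ R^(3×1). The projector onto W = col(U) is P = U (U^T U)^(-1) U^T.
Compute U^T U =
  [22],
and U^T v = (-8).
Solve U^T U · c = U^T v for the coefficients: c = (-4/11). The projection is proj_W(v) = U c.
Check: (v - proj_W(v)) · u_1 = 0  (should be 0).
Result: proj_W(v) = (12/11, 12/11, 8/11).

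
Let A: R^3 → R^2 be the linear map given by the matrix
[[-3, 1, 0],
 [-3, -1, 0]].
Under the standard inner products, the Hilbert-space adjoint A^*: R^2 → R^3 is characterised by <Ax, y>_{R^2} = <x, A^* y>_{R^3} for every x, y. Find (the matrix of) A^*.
A^* = A^T =
[[-3, -3],
 [1, -1],
 [0, 0]]

For real matrices with standard dot products, the defining identity <Ax, y> = <x, A^* y> gives (Ax)^T y = x^T (A^*) y, i.e. x^T A^T y = x^T (A^*) y. Since this holds for all x, y, we must have A^* = A^T. Therefore
A^* =
[[-3, -3],
 [1, -1],
 [0, 0]].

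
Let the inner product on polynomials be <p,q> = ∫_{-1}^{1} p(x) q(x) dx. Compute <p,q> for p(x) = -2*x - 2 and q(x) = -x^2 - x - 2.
<p,q> = 32/3

Expand the product: p(x)·q(x) = 2*x^3 + 4*x^2 + 6*x + 4.
∫_{-1}^{1} of each monomial x^k gives [2/(k+1) if k even, 0 if k odd]. Integrating term-by-term (or equivalently evaluating the antiderivative F(x) = x^4/2 + 4*x^3/3 + 3*x^2 + 4*x at the endpoints):
  F(1) − F(−1) = 53/6 − (-11/6) = 32/3.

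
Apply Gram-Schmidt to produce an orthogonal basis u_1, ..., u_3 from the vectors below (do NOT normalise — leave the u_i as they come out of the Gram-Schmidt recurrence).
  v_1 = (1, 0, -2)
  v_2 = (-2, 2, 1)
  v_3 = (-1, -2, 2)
Orthogonal basis:
  u_1 = (1, 0, -2)
  u_2 = (-6/5, 2, -3/5)
  u_3 = (-24/29, -18/29, -12/29)

Apply the Gram-Schmidt recurrence
  u_1 = v_1
  u_i = v_i − Σ_{j<i} ((v_i · u_j) / (u_j · u_j)) · u_j.

Step by step this gives:
  u_1 = (1, 0, -2)
  u_2 = (-6/5, 2, -3/5)
  u_3 = (-24/29, -18/29, -12/29)

Orthogonality check:
  u_2 · u_1 = 0 (should be 0)
  u_3 · u_1 = 0 (should be 0)
  u_3 · u_2 = 0 (should be 0)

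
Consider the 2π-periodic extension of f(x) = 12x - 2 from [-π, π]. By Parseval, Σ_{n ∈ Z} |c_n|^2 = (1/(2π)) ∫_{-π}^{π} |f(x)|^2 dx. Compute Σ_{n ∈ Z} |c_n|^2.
Σ |c_n|^2 = 48π^2 + 4

Expand and integrate term by term over [-π, π]:
  ∫ (12x)^2 dx = 144·(2π^3/3); ∫ 2·12·(-2)·x dx = 0 (odd integrand); ∫ (-2)^2 dx = 4·2π.
So (1/(2π)) ∫_{-π}^{π} (12x - 2)^2 dx = 144π^2/3 + 4 = 48π^2 + 4.
Parseval ⇒ Σ |c_n|^2 = 48π^2 + 4.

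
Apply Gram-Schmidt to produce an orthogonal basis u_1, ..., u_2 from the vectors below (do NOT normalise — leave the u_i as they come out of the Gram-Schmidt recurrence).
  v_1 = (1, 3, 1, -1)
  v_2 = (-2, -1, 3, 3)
Orthogonal basis:
  u_1 = (1, 3, 1, -1)
  u_2 = (-19/12, 1/4, 41/12, 31/12)

Apply the Gram-Schmidt recurrence
  u_1 = v_1
  u_i = v_i − Σ_{j<i} ((v_i · u_j) / (u_j · u_j)) · u_j.

Step by step this gives:
  u_1 = (1, 3, 1, -1)
  u_2 = (-19/12, 1/4, 41/12, 31/12)

Orthogonality check:
  u_2 · u_1 = 0 (should be 0)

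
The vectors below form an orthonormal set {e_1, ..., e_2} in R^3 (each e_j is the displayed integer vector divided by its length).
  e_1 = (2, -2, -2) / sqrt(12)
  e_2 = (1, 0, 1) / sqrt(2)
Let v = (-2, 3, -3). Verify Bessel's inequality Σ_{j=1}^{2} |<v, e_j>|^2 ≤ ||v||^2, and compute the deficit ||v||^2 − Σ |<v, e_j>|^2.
Σ |<v, e_j>|^2 = 83/6; ||v||^2 = 22; deficit = 49/6

Write each e_j = u_j / sqrt(<u_j, u_j>) where u_j is the displayed integer vector. Then <v, e_j> = <v, u_j> / sqrt(<u_j, u_j>), so |<v, e_j>|^2 = <v, u_j>^2 / <u_j, u_j>.
Coefficients: <v, e_1> = -4/sqrt(12), <v, e_2> = -5/sqrt(2).
Square and sum: Σ |<v, e_j>|^2 = 83/6.
Compute ||v||^2 = v·v = 22.
Deficit = 22 − 83/6 = 49/6 ≥ 0, confirming Bessel's inequality. (The deficit equals ||v − Σ <v,e_j> e_j||^2, the squared distance from v to span{e_j}.)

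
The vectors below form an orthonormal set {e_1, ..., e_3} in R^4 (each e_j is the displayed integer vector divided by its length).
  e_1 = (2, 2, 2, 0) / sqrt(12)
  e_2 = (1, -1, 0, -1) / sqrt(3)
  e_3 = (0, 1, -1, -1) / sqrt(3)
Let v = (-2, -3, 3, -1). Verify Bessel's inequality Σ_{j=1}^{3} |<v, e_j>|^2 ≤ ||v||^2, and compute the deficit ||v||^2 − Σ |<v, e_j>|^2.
Σ |<v, e_j>|^2 = 11; ||v||^2 = 23; deficit = 12

Write each e_j = u_j / sqrt(<u_j, u_j>) where u_j is the displayed integer vector. Then <v, e_j> = <v, u_j> / sqrt(<u_j, u_j>), so |<v, e_j>|^2 = <v, u_j>^2 / <u_j, u_j>.
Coefficients: <v, e_1> = -4/sqrt(12), <v, e_2> = 2/sqrt(3), <v, e_3> = -5/sqrt(3).
Square and sum: Σ |<v, e_j>|^2 = 11.
Compute ||v||^2 = v·v = 23.
Deficit = 23 − 11 = 12 ≥ 0, confirming Bessel's inequality. (The deficit equals ||v − Σ <v,e_j> e_j||^2, the squared distance from v to span{e_j}.)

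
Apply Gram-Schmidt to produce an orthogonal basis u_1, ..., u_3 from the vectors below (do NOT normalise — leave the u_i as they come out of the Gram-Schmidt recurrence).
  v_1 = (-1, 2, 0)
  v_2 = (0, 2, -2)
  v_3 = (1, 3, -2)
Orthogonal basis:
  u_1 = (-1, 2, 0)
  u_2 = (4/5, 2/5, -2)
  u_3 = (1, 1/2, 1/2)

Apply the Gram-Schmidt recurrence
  u_1 = v_1
  u_i = v_i − Σ_{j<i} ((v_i · u_j) / (u_j · u_j)) · u_j.

Step by step this gives:
  u_1 = (-1, 2, 0)
  u_2 = (4/5, 2/5, -2)
  u_3 = (1, 1/2, 1/2)

Orthogonality check:
  u_2 · u_1 = 0 (should be 0)
  u_3 · u_1 = 0 (should be 0)
  u_3 · u_2 = 0 (should be 0)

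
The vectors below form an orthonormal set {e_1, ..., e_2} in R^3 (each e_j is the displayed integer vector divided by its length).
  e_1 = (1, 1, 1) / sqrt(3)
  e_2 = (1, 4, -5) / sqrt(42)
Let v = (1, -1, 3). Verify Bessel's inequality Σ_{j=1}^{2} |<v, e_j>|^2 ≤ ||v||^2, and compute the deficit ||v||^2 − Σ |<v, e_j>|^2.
Σ |<v, e_j>|^2 = 75/7; ||v||^2 = 11; deficit = 2/7

Write each e_j = u_j / sqrt(<u_j, u_j>) where u_j is the displayed integer vector. Then <v, e_j> = <v, u_j> / sqrt(<u_j, u_j>), so |<v, e_j>|^2 = <v, u_j>^2 / <u_j, u_j>.
Coefficients: <v, e_1> = 3/sqrt(3), <v, e_2> = -18/sqrt(42).
Square and sum: Σ |<v, e_j>|^2 = 75/7.
Compute ||v||^2 = v·v = 11.
Deficit = 11 − 75/7 = 2/7 ≥ 0, confirming Bessel's inequality. (The deficit equals ||v − Σ <v,e_j> e_j||^2, the squared distance from v to span{e_j}.)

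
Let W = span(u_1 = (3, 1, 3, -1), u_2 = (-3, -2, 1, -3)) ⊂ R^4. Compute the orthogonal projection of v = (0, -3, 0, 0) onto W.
proj_W(v) = (-144/145, -83/145, -4/145, -92/145)

Set up U = [u_1 | ... | u_2] ∈ R^(4×2). The projector onto W = col(U) is P = U (U^T U)^(-1) U^T.
Compute U^T U =
  [20, -5]
  [-5, 23],
and U^T v = (-3, 6).
Solve U^T U · c = U^T v for the coefficients: c = (-13/145, 7/29). The projection is proj_W(v) = U c.
Check: (v - proj_W(v)) · u_1 = 0  (should be 0).
Check: (v - proj_W(v)) · u_2 = 0  (should be 0).
Result: proj_W(v) = (-144/145, -83/145, -4/145, -92/145).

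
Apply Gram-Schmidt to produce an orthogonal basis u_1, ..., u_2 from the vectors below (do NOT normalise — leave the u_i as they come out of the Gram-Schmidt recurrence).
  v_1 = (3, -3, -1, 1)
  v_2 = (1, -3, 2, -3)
Orthogonal basis:
  u_1 = (3, -3, -1, 1)
  u_2 = (-1/20, -39/20, 47/20, -67/20)

Apply the Gram-Schmidt recurrence
  u_1 = v_1
  u_i = v_i − Σ_{j<i} ((v_i · u_j) / (u_j · u_j)) · u_j.

Step by step this gives:
  u_1 = (3, -3, -1, 1)
  u_2 = (-1/20, -39/20, 47/20, -67/20)

Orthogonality check:
  u_2 · u_1 = 0 (should be 0)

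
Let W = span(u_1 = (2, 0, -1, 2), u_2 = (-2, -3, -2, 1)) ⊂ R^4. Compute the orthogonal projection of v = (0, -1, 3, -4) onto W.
proj_W(v) = (-5/3, 7/6, 2, -17/6)

Set up U = [u_1 | ... | u_2] ∈ R^(4×2). The projector onto W = col(U) is P = U (U^T U)^(-1) U^T.
Compute U^T U =
  [9, 0]
  [0, 18],
and U^T v = (-11, -7).
Solve U^T U · c = U^T v for the coefficients: c = (-11/9, -7/18). The projection is proj_W(v) = U c.
Check: (v - proj_W(v)) · u_1 = 0  (should be 0).
Check: (v - proj_W(v)) · u_2 = 0  (should be 0).
Result: proj_W(v) = (-5/3, 7/6, 2, -17/6).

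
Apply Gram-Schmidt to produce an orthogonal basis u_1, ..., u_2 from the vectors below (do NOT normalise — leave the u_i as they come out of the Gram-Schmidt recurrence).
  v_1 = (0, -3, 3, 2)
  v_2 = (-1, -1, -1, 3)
Orthogonal basis:
  u_1 = (0, -3, 3, 2)
  u_2 = (-1, -2/11, -20/11, 27/11)

Apply the Gram-Schmidt recurrence
  u_1 = v_1
  u_i = v_i − Σ_{j<i} ((v_i · u_j) / (u_j · u_j)) · u_j.

Step by step this gives:
  u_1 = (0, -3, 3, 2)
  u_2 = (-1, -2/11, -20/11, 27/11)

Orthogonality check:
  u_2 · u_1 = 0 (should be 0)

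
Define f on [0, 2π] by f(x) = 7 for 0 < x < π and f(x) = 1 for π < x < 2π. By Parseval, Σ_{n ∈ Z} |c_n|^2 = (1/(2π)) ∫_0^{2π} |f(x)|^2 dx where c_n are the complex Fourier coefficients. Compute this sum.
Σ |c_n|^2 = 25

Parseval equates the L^2 energy of f (normalised by 1/(2π)) with the ℓ^2 sum of its Fourier coefficients: (1/(2π)) ∫_0^{2π} |f|^2 = Σ |c_n|^2.
Compute the left side: (1/(2π)) [∫_0^π 7^2 dx + ∫_π^{2π} 1^2 dx] = (1/(2π)) · (49π + 1π) = (49 + 1)/2 = 25.
So Σ_{n ∈ Z} |c_n|^2 = 25.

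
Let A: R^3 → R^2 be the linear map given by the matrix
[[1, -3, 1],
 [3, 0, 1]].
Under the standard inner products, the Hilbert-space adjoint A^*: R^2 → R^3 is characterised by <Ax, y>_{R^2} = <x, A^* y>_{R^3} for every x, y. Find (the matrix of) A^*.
A^* = A^T =
[[1, 3],
 [-3, 0],
 [1, 1]]

For real matrices with standard dot products, the defining identity <Ax, y> = <x, A^* y> gives (Ax)^T y = x^T (A^*) y, i.e. x^T A^T y = x^T (A^*) y. Since this holds for all x, y, we must have A^* = A^T. Therefore
A^* =
[[1, 3],
 [-3, 0],
 [1, 1]].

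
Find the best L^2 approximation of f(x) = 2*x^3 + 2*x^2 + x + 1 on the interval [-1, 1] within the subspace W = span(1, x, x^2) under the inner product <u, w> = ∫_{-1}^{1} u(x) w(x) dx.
g(x) = 2*x^2 + 11*x/5 + 1

The best approximation g ∈ W is the orthogonal projection of f onto W. Writing g = a_0 + a_1 x + a_2 x^2, the coefficients solve the normal equations G · a = b where
  G_{ij} = <φ_i, φ_j> and b_i = <f, φ_i>, with φ_0 = 1, φ_1 = x, φ_2 = x^2.
G =
  [2, 0, 2/3]
  [0, 2/3, 0]
  [2/3, 0, 2/5],
b = (10/3, 22/15, 22/15).
Solving gives a_0 = 1, a_1 = 11/5, a_2 = 2, so
  g(x) = 2*x^2 + 11*x/5 + 1.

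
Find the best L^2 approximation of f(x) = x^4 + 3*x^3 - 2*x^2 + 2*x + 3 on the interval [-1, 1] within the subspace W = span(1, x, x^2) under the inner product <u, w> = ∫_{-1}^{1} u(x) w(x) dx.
g(x) = -8*x^2/7 + 19*x/5 + 102/35

The best approximation g ∈ W is the orthogonal projection of f onto W. Writing g = a_0 + a_1 x + a_2 x^2, the coefficients solve the normal equations G · a = b where
  G_{ij} = <φ_i, φ_j> and b_i = <f, φ_i>, with φ_0 = 1, φ_1 = x, φ_2 = x^2.
G =
  [2, 0, 2/3]
  [0, 2/3, 0]
  [2/3, 0, 2/5],
b = (76/15, 38/15, 52/35).
Solving gives a_0 = 102/35, a_1 = 19/5, a_2 = -8/7, so
  g(x) = -8*x^2/7 + 19*x/5 + 102/35.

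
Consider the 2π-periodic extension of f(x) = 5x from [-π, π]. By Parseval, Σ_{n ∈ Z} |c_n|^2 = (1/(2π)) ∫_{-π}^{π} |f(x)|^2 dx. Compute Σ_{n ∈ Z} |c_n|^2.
Σ |c_n|^2 = 25π^2/3

Expand and integrate term by term over [-π, π]:
  ∫ (5x)^2 dx = 25·(2π^3/3); ∫ 2·5·(0)·x dx = 0 (odd integrand); ∫ 0^2 dx = 0·2π.
So (1/(2π)) ∫_{-π}^{π} (5x)^2 dx = 25π^2/3 + 0 = 25π^2/3.
Parseval ⇒ Σ |c_n|^2 = 25π^2/3.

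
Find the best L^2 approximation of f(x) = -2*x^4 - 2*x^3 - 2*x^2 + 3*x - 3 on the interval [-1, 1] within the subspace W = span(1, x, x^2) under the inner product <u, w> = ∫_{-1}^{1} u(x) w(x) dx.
g(x) = -26*x^2/7 + 9*x/5 - 99/35

The best approximation g ∈ W is the orthogonal projection of f onto W. Writing g = a_0 + a_1 x + a_2 x^2, the coefficients solve the normal equations G · a = b where
  G_{ij} = <φ_i, φ_j> and b_i = <f, φ_i>, with φ_0 = 1, φ_1 = x, φ_2 = x^2.
G =
  [2, 0, 2/3]
  [0, 2/3, 0]
  [2/3, 0, 2/5],
b = (-122/15, 6/5, -118/35).
Solving gives a_0 = -99/35, a_1 = 9/5, a_2 = -26/7, so
  g(x) = -26*x^2/7 + 9*x/5 - 99/35.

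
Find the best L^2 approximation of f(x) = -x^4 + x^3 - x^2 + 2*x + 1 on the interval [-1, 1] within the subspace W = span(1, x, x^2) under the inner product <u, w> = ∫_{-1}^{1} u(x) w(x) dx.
g(x) = -13*x^2/7 + 13*x/5 + 38/35

The best approximation g ∈ W is the orthogonal projection of f onto W. Writing g = a_0 + a_1 x + a_2 x^2, the coefficients solve the normal equations G · a = b where
  G_{ij} = <φ_i, φ_j> and b_i = <f, φ_i>, with φ_0 = 1, φ_1 = x, φ_2 = x^2.
G =
  [2, 0, 2/3]
  [0, 2/3, 0]
  [2/3, 0, 2/5],
b = (14/15, 26/15, -2/105).
Solving gives a_0 = 38/35, a_1 = 13/5, a_2 = -13/7, so
  g(x) = -13*x^2/7 + 13*x/5 + 38/35.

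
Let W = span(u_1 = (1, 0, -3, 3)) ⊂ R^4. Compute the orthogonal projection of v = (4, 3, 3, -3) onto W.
proj_W(v) = (-14/19, 0, 42/19, -42/19)

Set up U = [u_1 | ... | u_1] ∈ R^(4×1). The projector onto W = col(U) is P = U (U^T U)^(-1) U^T.
Compute U^T U =
  [19],
and U^T v = (-14).
Solve U^T U · c = U^T v for the coefficients: c = (-14/19). The projection is proj_W(v) = U c.
Check: (v - proj_W(v)) · u_1 = 0  (should be 0).
Result: proj_W(v) = (-14/19, 0, 42/19, -42/19).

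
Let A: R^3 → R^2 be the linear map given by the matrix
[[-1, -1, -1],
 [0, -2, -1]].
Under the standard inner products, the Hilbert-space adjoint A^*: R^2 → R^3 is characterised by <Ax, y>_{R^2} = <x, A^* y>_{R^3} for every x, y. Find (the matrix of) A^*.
A^* = A^T =
[[-1, 0],
 [-1, -2],
 [-1, -1]]

For real matrices with standard dot products, the defining identity <Ax, y> = <x, A^* y> gives (Ax)^T y = x^T (A^*) y, i.e. x^T A^T y = x^T (A^*) y. Since this holds for all x, y, we must have A^* = A^T. Therefore
A^* =
[[-1, 0],
 [-1, -2],
 [-1, -1]].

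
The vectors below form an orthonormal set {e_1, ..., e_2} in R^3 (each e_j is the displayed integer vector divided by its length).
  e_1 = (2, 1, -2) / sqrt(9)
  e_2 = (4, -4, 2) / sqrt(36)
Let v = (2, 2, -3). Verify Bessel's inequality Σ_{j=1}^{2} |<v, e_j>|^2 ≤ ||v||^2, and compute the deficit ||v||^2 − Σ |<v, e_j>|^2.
Σ |<v, e_j>|^2 = 17; ||v||^2 = 17; deficit = 0

Write each e_j = u_j / sqrt(<u_j, u_j>) where u_j is the displayed integer vector. Then <v, e_j> = <v, u_j> / sqrt(<u_j, u_j>), so |<v, e_j>|^2 = <v, u_j>^2 / <u_j, u_j>.
Coefficients: <v, e_1> = 12/sqrt(9), <v, e_2> = -6/sqrt(36).
Square and sum: Σ |<v, e_j>|^2 = 17.
Compute ||v||^2 = v·v = 17.
Deficit = 17 − 17 = 0 ≥ 0, confirming Bessel's inequality. (The deficit equals ||v − Σ <v,e_j> e_j||^2, the squared distance from v to span{e_j}.)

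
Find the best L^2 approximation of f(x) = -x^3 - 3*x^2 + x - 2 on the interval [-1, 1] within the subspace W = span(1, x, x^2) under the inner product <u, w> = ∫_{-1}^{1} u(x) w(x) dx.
g(x) = -3*x^2 + 2*x/5 - 2

The best approximation g ∈ W is the orthogonal projection of f onto W. Writing g = a_0 + a_1 x + a_2 x^2, the coefficients solve the normal equations G · a = b where
  G_{ij} = <φ_i, φ_j> and b_i = <f, φ_i>, with φ_0 = 1, φ_1 = x, φ_2 = x^2.
G =
  [2, 0, 2/3]
  [0, 2/3, 0]
  [2/3, 0, 2/5],
b = (-6, 4/15, -38/15).
Solving gives a_0 = -2, a_1 = 2/5, a_2 = -3, so
  g(x) = -3*x^2 + 2*x/5 - 2.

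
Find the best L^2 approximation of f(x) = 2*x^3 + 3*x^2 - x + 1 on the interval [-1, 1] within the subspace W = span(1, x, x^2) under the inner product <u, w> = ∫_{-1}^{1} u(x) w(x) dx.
g(x) = 3*x^2 + x/5 + 1

The best approximation g ∈ W is the orthogonal projection of f onto W. Writing g = a_0 + a_1 x + a_2 x^2, the coefficients solve the normal equations G · a = b where
  G_{ij} = <φ_i, φ_j> and b_i = <f, φ_i>, with φ_0 = 1, φ_1 = x, φ_2 = x^2.
G =
  [2, 0, 2/3]
  [0, 2/3, 0]
  [2/3, 0, 2/5],
b = (4, 2/15, 28/15).
Solving gives a_0 = 1, a_1 = 1/5, a_2 = 3, so
  g(x) = 3*x^2 + x/5 + 1.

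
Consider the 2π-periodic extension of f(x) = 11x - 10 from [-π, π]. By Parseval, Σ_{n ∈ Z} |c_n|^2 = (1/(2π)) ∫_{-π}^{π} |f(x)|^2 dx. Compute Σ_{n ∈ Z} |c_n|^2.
Σ |c_n|^2 = 121π^2/3 + 100

Expand and integrate term by term over [-π, π]:
  ∫ (11x)^2 dx = 121·(2π^3/3); ∫ 2·11·(-10)·x dx = 0 (odd integrand); ∫ (-10)^2 dx = 100·2π.
So (1/(2π)) ∫_{-π}^{π} (11x - 10)^2 dx = 121π^2/3 + 100 = 121π^2/3 + 100.
Parseval ⇒ Σ |c_n|^2 = 121π^2/3 + 100.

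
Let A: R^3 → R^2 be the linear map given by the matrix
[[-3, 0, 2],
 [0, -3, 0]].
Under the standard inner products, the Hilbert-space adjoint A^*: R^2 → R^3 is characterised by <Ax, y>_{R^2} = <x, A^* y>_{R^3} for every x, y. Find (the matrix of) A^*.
A^* = A^T =
[[-3, 0],
 [0, -3],
 [2, 0]]

For real matrices with standard dot products, the defining identity <Ax, y> = <x, A^* y> gives (Ax)^T y = x^T (A^*) y, i.e. x^T A^T y = x^T (A^*) y. Since this holds for all x, y, we must have A^* = A^T. Therefore
A^* =
[[-3, 0],
 [0, -3],
 [2, 0]].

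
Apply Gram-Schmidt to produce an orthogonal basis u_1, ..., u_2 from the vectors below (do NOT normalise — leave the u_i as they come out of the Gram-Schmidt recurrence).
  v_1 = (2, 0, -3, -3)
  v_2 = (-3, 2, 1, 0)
Orthogonal basis:
  u_1 = (2, 0, -3, -3)
  u_2 = (-24/11, 2, -5/22, -27/22)

Apply the Gram-Schmidt recurrence
  u_1 = v_1
  u_i = v_i − Σ_{j<i} ((v_i · u_j) / (u_j · u_j)) · u_j.

Step by step this gives:
  u_1 = (2, 0, -3, -3)
  u_2 = (-24/11, 2, -5/22, -27/22)

Orthogonality check:
  u_2 · u_1 = 0 (should be 0)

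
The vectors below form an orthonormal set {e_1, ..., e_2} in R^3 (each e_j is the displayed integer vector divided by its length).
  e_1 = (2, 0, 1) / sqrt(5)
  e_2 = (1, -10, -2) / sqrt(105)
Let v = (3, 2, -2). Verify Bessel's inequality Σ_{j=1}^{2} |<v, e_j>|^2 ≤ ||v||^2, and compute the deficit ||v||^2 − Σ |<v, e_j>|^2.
Σ |<v, e_j>|^2 = 101/21; ||v||^2 = 17; deficit = 256/21

Write each e_j = u_j / sqrt(<u_j, u_j>) where u_j is the displayed integer vector. Then <v, e_j> = <v, u_j> / sqrt(<u_j, u_j>), so |<v, e_j>|^2 = <v, u_j>^2 / <u_j, u_j>.
Coefficients: <v, e_1> = 4/sqrt(5), <v, e_2> = -13/sqrt(105).
Square and sum: Σ |<v, e_j>|^2 = 101/21.
Compute ||v||^2 = v·v = 17.
Deficit = 17 − 101/21 = 256/21 ≥ 0, confirming Bessel's inequality. (The deficit equals ||v − Σ <v,e_j> e_j||^2, the squared distance from v to span{e_j}.)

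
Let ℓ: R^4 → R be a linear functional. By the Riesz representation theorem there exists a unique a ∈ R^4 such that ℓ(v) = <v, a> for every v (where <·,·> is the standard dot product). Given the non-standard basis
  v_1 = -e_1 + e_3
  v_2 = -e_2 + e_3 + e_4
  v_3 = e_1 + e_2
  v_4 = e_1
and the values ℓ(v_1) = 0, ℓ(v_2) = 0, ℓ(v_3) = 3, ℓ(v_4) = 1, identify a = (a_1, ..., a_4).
a = (1, 2, 1, 1)

Write a = (a_1, ..., a_4) in the standard basis. For each basis vector v_i, ℓ(v_i) = <v_i, a> is a linear equation in the a_j's. Collect the n equations into a matrix system V a = ℓ, where row i of V is v_i (expressed in the standard basis). Since V is invertible (lower-triangular with 1s on the diagonal, up to permutation), solve by back-substitution:
  V =
[[-1, 0, 1, 0],
 [0, -1, 1, 1],
 [1, 1, 0, 0],
 [1, 0, 0, 0]]
  V a = (0, 0, 3, 1)
Solving gives a = (1, 2, 1, 1).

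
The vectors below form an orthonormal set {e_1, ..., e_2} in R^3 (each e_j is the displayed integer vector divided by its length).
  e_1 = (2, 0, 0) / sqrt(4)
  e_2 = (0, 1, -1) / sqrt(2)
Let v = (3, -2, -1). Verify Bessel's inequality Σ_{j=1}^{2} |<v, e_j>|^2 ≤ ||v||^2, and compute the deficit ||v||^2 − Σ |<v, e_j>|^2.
Σ |<v, e_j>|^2 = 19/2; ||v||^2 = 14; deficit = 9/2

Write each e_j = u_j / sqrt(<u_j, u_j>) where u_j is the displayed integer vector. Then <v, e_j> = <v, u_j> / sqrt(<u_j, u_j>), so |<v, e_j>|^2 = <v, u_j>^2 / <u_j, u_j>.
Coefficients: <v, e_1> = 6/sqrt(4), <v, e_2> = -1/sqrt(2).
Square and sum: Σ |<v, e_j>|^2 = 19/2.
Compute ||v||^2 = v·v = 14.
Deficit = 14 − 19/2 = 9/2 ≥ 0, confirming Bessel's inequality. (The deficit equals ||v − Σ <v,e_j> e_j||^2, the squared distance from v to span{e_j}.)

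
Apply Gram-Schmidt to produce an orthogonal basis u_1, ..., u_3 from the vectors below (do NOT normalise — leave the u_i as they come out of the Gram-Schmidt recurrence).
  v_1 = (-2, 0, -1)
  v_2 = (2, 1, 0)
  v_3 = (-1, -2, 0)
Orthogonal basis:
  u_1 = (-2, 0, -1)
  u_2 = (2/5, 1, -4/5)
  u_3 = (1/3, -2/3, -2/3)

Apply the Gram-Schmidt recurrence
  u_1 = v_1
  u_i = v_i − Σ_{j<i} ((v_i · u_j) / (u_j · u_j)) · u_j.

Step by step this gives:
  u_1 = (-2, 0, -1)
  u_2 = (2/5, 1, -4/5)
  u_3 = (1/3, -2/3, -2/3)

Orthogonality check:
  u_2 · u_1 = 0 (should be 0)
  u_3 · u_1 = 0 (should be 0)
  u_3 · u_2 = 0 (should be 0)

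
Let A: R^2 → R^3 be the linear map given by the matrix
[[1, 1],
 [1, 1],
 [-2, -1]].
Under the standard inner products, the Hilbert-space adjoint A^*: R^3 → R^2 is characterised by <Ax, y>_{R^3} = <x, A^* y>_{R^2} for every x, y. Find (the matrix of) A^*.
A^* = A^T =
[[1, 1, -2],
 [1, 1, -1]]

For real matrices with standard dot products, the defining identity <Ax, y> = <x, A^* y> gives (Ax)^T y = x^T (A^*) y, i.e. x^T A^T y = x^T (A^*) y. Since this holds for all x, y, we must have A^* = A^T. Therefore
A^* =
[[1, 1, -2],
 [1, 1, -1]].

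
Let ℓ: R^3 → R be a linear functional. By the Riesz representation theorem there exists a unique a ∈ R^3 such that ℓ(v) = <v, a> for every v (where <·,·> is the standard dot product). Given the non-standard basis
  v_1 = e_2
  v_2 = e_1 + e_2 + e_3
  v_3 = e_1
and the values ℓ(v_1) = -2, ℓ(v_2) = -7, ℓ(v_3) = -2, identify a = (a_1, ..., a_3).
a = (-2, -2, -3)

Write a = (a_1, ..., a_3) in the standard basis. For each basis vector v_i, ℓ(v_i) = <v_i, a> is a linear equation in the a_j's. Collect the n equations into a matrix system V a = ℓ, where row i of V is v_i (expressed in the standard basis). Since V is invertible (lower-triangular with 1s on the diagonal, up to permutation), solve by back-substitution:
  V =
[[0, 1, 0],
 [1, 1, 1],
 [1, 0, 0]]
  V a = (-2, -7, -2)
Solving gives a = (-2, -2, -3).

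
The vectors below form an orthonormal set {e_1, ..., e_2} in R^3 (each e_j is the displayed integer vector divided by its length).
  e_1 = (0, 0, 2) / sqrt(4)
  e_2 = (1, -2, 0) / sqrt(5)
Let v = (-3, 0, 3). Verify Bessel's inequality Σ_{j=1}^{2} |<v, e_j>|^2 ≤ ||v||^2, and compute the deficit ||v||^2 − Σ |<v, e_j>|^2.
Σ |<v, e_j>|^2 = 54/5; ||v||^2 = 18; deficit = 36/5

Write each e_j = u_j / sqrt(<u_j, u_j>) where u_j is the displayed integer vector. Then <v, e_j> = <v, u_j> / sqrt(<u_j, u_j>), so |<v, e_j>|^2 = <v, u_j>^2 / <u_j, u_j>.
Coefficients: <v, e_1> = 6/sqrt(4), <v, e_2> = -3/sqrt(5).
Square and sum: Σ |<v, e_j>|^2 = 54/5.
Compute ||v||^2 = v·v = 18.
Deficit = 18 − 54/5 = 36/5 ≥ 0, confirming Bessel's inequality. (The deficit equals ||v − Σ <v,e_j> e_j||^2, the squared distance from v to span{e_j}.)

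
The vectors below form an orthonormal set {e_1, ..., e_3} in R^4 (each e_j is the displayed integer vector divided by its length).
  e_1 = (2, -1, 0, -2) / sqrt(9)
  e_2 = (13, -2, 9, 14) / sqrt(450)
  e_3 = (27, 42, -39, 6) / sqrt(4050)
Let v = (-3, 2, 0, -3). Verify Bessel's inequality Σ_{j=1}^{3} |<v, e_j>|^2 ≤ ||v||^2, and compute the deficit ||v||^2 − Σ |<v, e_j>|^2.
Σ |<v, e_j>|^2 = 149/9; ||v||^2 = 22; deficit = 49/9

Write each e_j = u_j / sqrt(<u_j, u_j>) where u_j is the displayed integer vector. Then <v, e_j> = <v, u_j> / sqrt(<u_j, u_j>), so |<v, e_j>|^2 = <v, u_j>^2 / <u_j, u_j>.
Coefficients: <v, e_1> = -2/sqrt(9), <v, e_2> = -85/sqrt(450), <v, e_3> = -15/sqrt(4050).
Square and sum: Σ |<v, e_j>|^2 = 149/9.
Compute ||v||^2 = v·v = 22.
Deficit = 22 − 149/9 = 49/9 ≥ 0, confirming Bessel's inequality. (The deficit equals ||v − Σ <v,e_j> e_j||^2, the squared distance from v to span{e_j}.)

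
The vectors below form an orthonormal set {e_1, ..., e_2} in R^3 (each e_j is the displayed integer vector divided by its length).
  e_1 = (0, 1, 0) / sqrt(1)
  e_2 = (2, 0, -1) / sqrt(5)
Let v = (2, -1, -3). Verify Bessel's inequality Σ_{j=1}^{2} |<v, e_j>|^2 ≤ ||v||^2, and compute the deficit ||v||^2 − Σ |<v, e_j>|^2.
Σ |<v, e_j>|^2 = 54/5; ||v||^2 = 14; deficit = 16/5

Write each e_j = u_j / sqrt(<u_j, u_j>) where u_j is the displayed integer vector. Then <v, e_j> = <v, u_j> / sqrt(<u_j, u_j>), so |<v, e_j>|^2 = <v, u_j>^2 / <u_j, u_j>.
Coefficients: <v, e_1> = -1/sqrt(1), <v, e_2> = 7/sqrt(5).
Square and sum: Σ |<v, e_j>|^2 = 54/5.
Compute ||v||^2 = v·v = 14.
Deficit = 14 − 54/5 = 16/5 ≥ 0, confirming Bessel's inequality. (The deficit equals ||v − Σ <v,e_j> e_j||^2, the squared distance from v to span{e_j}.)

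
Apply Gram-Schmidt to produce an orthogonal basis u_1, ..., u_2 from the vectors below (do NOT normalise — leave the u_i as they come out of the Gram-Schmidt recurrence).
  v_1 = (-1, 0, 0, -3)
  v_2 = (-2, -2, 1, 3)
Orthogonal basis:
  u_1 = (-1, 0, 0, -3)
  u_2 = (-27/10, -2, 1, 9/10)

Apply the Gram-Schmidt recurrence
  u_1 = v_1
  u_i = v_i − Σ_{j<i} ((v_i · u_j) / (u_j · u_j)) · u_j.

Step by step this gives:
  u_1 = (-1, 0, 0, -3)
  u_2 = (-27/10, -2, 1, 9/10)

Orthogonality check:
  u_2 · u_1 = 0 (should be 0)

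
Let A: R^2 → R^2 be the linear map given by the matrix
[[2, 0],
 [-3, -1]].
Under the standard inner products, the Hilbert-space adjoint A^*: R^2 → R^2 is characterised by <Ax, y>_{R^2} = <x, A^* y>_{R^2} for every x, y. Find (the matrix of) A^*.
A^* = A^T =
[[2, -3],
 [0, -1]]

For real matrices with standard dot products, the defining identity <Ax, y> = <x, A^* y> gives (Ax)^T y = x^T (A^*) y, i.e. x^T A^T y = x^T (A^*) y. Since this holds for all x, y, we must have A^* = A^T. Therefore
A^* =
[[2, -3],
 [0, -1]].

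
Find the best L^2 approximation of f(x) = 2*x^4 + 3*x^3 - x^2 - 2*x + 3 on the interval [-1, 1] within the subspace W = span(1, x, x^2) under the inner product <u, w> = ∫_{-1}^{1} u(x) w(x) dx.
g(x) = 5*x^2/7 - x/5 + 99/35

The best approximation g ∈ W is the orthogonal projection of f onto W. Writing g = a_0 + a_1 x + a_2 x^2, the coefficients solve the normal equations G · a = b where
  G_{ij} = <φ_i, φ_j> and b_i = <f, φ_i>, with φ_0 = 1, φ_1 = x, φ_2 = x^2.
G =
  [2, 0, 2/3]
  [0, 2/3, 0]
  [2/3, 0, 2/5],
b = (92/15, -2/15, 76/35).
Solving gives a_0 = 99/35, a_1 = -1/5, a_2 = 5/7, so
  g(x) = 5*x^2/7 - x/5 + 99/35.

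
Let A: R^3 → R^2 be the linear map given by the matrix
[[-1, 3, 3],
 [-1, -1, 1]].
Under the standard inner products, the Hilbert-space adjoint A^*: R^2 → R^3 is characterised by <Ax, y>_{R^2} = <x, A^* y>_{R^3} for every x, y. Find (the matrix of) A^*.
A^* = A^T =
[[-1, -1],
 [3, -1],
 [3, 1]]

For real matrices with standard dot products, the defining identity <Ax, y> = <x, A^* y> gives (Ax)^T y = x^T (A^*) y, i.e. x^T A^T y = x^T (A^*) y. Since this holds for all x, y, we must have A^* = A^T. Therefore
A^* =
[[-1, -1],
 [3, -1],
 [3, 1]].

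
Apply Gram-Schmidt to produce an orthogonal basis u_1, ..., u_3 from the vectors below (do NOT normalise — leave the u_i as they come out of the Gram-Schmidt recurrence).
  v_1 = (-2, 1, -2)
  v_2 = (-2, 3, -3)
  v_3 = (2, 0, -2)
Orthogonal basis:
  u_1 = (-2, 1, -2)
  u_2 = (8/9, 14/9, -1/9)
  u_3 = (42/29, -28/29, -56/29)

Apply the Gram-Schmidt recurrence
  u_1 = v_1
  u_i = v_i − Σ_{j<i} ((v_i · u_j) / (u_j · u_j)) · u_j.

Step by step this gives:
  u_1 = (-2, 1, -2)
  u_2 = (8/9, 14/9, -1/9)
  u_3 = (42/29, -28/29, -56/29)

Orthogonality check:
  u_2 · u_1 = 0 (should be 0)
  u_3 · u_1 = 0 (should be 0)
  u_3 · u_2 = 0 (should be 0)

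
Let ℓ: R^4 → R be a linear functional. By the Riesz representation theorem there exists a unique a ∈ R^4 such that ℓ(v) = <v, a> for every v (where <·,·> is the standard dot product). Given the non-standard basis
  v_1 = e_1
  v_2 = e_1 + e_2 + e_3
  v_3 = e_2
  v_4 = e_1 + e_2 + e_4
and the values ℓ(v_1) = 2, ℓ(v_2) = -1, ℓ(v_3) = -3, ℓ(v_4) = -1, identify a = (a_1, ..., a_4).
a = (2, -3, 0, 0)

Write a = (a_1, ..., a_4) in the standard basis. For each basis vector v_i, ℓ(v_i) = <v_i, a> is a linear equation in the a_j's. Collect the n equations into a matrix system V a = ℓ, where row i of V is v_i (expressed in the standard basis). Since V is invertible (lower-triangular with 1s on the diagonal, up to permutation), solve by back-substitution:
  V =
[[1, 0, 0, 0],
 [1, 1, 1, 0],
 [0, 1, 0, 0],
 [1, 1, 0, 1]]
  V a = (2, -1, -3, -1)
Solving gives a = (2, -3, 0, 0).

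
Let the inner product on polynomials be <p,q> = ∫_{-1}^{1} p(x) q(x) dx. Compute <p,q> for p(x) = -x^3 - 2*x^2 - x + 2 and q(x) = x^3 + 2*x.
<p,q> = -296/105

Expand the product: p(x)·q(x) = -x^6 - 2*x^5 - 3*x^4 - 2*x^3 - 2*x^2 + 4*x.
∫_{-1}^{1} of each monomial x^k gives [2/(k+1) if k even, 0 if k odd]. Integrating term-by-term (or equivalently evaluating the antiderivative F(x) = -x^7/7 - x^6/3 - 3*x^5/5 - x^4/2 - 2*x^3/3 + 2*x^2 at the endpoints):
  F(1) − F(−1) = -17/70 − (541/210) = -296/105.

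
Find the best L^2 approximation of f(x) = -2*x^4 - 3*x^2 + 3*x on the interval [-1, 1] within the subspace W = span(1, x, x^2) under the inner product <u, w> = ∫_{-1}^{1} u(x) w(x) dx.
g(x) = -33*x^2/7 + 3*x + 6/35

The best approximation g ∈ W is the orthogonal projection of f onto W. Writing g = a_0 + a_1 x + a_2 x^2, the coefficients solve the normal equations G · a = b where
  G_{ij} = <φ_i, φ_j> and b_i = <f, φ_i>, with φ_0 = 1, φ_1 = x, φ_2 = x^2.
G =
  [2, 0, 2/3]
  [0, 2/3, 0]
  [2/3, 0, 2/5],
b = (-14/5, 2, -62/35).
Solving gives a_0 = 6/35, a_1 = 3, a_2 = -33/7, so
  g(x) = -33*x^2/7 + 3*x + 6/35.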